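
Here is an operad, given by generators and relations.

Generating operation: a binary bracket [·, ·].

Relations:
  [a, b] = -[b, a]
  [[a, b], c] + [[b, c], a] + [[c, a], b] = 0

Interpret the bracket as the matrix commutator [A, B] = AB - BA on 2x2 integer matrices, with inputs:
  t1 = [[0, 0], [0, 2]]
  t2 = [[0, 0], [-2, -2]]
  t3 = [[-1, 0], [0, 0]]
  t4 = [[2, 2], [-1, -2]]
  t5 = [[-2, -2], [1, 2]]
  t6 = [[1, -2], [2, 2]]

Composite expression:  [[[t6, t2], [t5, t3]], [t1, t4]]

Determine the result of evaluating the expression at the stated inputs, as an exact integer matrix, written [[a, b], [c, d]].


[t6, t2] = [[4, 4], [2, -4]]
[t5, t3] = [[0, -2], [-1, 0]]
[[t6, t2], [t5, t3]] = [[0, -16], [8, 0]]
[t1, t4] = [[0, -4], [-2, 0]]
[[[t6, t2], [t5, t3]], [t1, t4]] = [[64, 0], [0, -64]]

[[64, 0], [0, -64]]


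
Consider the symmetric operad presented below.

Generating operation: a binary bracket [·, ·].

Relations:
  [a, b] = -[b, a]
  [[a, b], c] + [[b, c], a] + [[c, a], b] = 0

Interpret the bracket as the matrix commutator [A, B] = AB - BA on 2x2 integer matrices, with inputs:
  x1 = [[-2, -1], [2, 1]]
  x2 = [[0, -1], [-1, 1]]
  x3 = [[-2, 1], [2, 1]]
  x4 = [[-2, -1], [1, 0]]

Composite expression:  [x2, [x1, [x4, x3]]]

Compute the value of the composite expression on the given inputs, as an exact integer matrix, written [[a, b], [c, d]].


[[18, 9], [-27, -18]]

[x4, x3] = [[-3, -5], [1, 3]]
[x1, [x4, x3]] = [[9, 9], [-9, -9]]
[x2, [x1, [x4, x3]]] = [[18, 9], [-27, -18]]


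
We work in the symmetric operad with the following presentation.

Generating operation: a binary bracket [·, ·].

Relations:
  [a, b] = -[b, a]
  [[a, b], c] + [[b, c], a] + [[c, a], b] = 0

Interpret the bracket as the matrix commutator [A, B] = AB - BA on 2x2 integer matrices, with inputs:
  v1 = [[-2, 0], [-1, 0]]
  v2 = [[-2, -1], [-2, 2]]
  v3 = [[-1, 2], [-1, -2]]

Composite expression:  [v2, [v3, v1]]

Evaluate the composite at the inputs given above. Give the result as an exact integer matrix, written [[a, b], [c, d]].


[[5, -20], [20, -5]]

[v3, v1] = [[-2, 4], [3, 2]]
[v2, [v3, v1]] = [[5, -20], [20, -5]]


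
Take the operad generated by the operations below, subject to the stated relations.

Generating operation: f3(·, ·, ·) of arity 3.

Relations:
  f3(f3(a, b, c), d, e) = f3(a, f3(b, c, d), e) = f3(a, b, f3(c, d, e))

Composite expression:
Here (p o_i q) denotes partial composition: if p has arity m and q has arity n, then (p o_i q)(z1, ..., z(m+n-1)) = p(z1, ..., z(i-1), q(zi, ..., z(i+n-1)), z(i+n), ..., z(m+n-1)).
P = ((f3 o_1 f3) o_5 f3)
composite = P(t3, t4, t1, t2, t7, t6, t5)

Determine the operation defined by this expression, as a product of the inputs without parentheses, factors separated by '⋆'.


t3 ⋆ t4 ⋆ t1 ⋆ t2 ⋆ t7 ⋆ t6 ⋆ t5

Under associativity of f3, the answer is the t's in reading order.
f3(t3, t4, t1) linearizes to t3 ⋆ t4 ⋆ t1
f3(t7, t6, t5) linearizes to t7 ⋆ t6 ⋆ t5
f3(f3(t3, t4, t1), t2, f3(t7, t6, t5)) linearizes to t3 ⋆ t4 ⋆ t1 ⋆ t2 ⋆ t7 ⋆ t6 ⋆ t5


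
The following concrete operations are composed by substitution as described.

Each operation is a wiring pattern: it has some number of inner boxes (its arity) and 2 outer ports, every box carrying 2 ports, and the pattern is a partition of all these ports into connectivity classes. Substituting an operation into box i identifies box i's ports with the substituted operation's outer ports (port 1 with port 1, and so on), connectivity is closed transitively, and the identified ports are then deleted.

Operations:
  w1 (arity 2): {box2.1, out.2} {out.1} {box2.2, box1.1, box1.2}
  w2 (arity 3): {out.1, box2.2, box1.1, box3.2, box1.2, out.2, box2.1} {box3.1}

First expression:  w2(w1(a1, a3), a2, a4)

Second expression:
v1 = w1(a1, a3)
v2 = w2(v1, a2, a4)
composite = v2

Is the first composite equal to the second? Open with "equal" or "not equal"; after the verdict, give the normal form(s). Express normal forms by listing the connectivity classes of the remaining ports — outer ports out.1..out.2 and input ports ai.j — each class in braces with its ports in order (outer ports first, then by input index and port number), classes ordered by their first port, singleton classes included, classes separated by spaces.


equal; both compose to {out.1, out.2, a2.1, a2.2, a3.1, a4.2} {a1.1, a1.2, a3.2} {a4.1}

The first composite normalizes to {out.1, out.2, a2.1, a2.2, a3.1, a4.2} {a1.1, a1.2, a3.2} {a4.1}
The second composite normalizes to {out.1, out.2, a2.1, a2.2, a3.1, a4.2} {a1.1, a1.2, a3.2} {a4.1}
Same normal form: equal.


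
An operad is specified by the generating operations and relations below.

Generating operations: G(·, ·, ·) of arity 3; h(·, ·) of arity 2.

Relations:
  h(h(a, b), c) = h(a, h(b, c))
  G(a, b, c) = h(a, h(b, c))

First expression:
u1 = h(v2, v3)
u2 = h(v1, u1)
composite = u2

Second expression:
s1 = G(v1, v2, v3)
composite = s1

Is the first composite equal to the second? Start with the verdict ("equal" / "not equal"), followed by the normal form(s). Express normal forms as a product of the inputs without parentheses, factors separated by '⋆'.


equal; both compose to v1 ⋆ v2 ⋆ v3

In normal form, the first expression is v1 ⋆ v2 ⋆ v3
In normal form, the second expression is v1 ⋆ v2 ⋆ v3
The forms coincide; equal.


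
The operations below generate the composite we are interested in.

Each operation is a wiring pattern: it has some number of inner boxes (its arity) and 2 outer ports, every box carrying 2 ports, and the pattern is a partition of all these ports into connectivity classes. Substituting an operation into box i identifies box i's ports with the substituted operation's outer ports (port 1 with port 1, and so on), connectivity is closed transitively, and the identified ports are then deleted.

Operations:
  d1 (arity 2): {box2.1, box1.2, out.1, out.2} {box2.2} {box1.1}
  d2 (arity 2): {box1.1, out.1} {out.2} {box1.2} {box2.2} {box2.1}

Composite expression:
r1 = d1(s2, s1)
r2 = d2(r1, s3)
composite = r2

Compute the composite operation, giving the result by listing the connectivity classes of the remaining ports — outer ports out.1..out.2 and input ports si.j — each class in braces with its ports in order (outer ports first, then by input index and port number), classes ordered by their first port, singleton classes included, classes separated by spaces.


{out.1, s1.1, s2.2} {out.2} {s1.2} {s2.1} {s3.1} {s3.2}

Connectivity passes through glued d2-boundaries; trace each wire chain.
after d1, the pattern on (s2, s1) reads {out.1, out.2, s1.1, s2.2} {s1.2} {s2.1} (out.j = its outer ports)
after d2, the pattern on (s2, s1, s3) reads {out.1, s1.1, s2.2} {out.2} {s1.2} {s2.1} {s3.1} {s3.2} (out.j = its outer ports)


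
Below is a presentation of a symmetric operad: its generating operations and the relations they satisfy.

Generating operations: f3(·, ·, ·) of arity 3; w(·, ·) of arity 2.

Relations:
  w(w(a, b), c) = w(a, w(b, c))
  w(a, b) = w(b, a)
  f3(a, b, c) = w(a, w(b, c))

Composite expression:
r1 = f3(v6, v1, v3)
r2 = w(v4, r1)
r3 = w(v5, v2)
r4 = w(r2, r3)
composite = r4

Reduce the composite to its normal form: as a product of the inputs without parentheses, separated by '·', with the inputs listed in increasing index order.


v1 · v2 · v3 · v4 · v5 · v6

Key point: w commutes, so take the v-inputs in any fixed order.
f3(v6, v1, v3) reduces to v6 · v1 · v3
w(v4, f3(v6, v1, v3)) reduces to v4 · v6 · v1 · v3
w(v5, v2) reduces to v5 · v2
w(w(v4, f3(v6, v1, v3)), w(v5, v2)) reduces to v4 · v6 · v1 · v3 · v5 · v2
sorting the factors by input index: v1 · v2 · v3 · v4 · v5 · v6


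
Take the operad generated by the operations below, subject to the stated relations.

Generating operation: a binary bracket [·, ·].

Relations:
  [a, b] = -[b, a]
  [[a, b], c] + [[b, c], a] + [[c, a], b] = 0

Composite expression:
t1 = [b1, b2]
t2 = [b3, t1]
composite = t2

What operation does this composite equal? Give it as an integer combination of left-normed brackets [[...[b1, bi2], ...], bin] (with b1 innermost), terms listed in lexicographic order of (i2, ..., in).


-[[b1, b2], b3]

In the tensor algebra, words opening b1 carry the b1-anchored form.
Composite bracket: [b3, [b1, b2]]
Applying ab - ba throughout gives 4 signed words (2^2 = 4).
Keep just the words that open with b1:
  b1b2b3 (sign -1) contributes -[[b1, b2], b3]


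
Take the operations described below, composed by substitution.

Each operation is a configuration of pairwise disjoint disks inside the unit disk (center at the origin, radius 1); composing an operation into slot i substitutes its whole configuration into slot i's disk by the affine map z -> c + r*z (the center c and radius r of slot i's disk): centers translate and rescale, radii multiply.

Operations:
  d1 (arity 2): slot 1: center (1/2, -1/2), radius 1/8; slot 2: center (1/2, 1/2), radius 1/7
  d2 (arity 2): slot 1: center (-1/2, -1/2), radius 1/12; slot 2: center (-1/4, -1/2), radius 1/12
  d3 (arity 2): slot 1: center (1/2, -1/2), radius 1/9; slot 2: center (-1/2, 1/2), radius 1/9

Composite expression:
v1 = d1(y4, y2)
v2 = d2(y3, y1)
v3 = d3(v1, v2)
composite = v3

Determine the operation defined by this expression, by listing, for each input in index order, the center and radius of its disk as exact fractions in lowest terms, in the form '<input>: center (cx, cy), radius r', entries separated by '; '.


y1: center (-19/36, 4/9), radius 1/108; y2: center (5/9, -4/9), radius 1/63; y3: center (-5/9, 4/9), radius 1/108; y4: center (5/9, -5/9), radius 1/72


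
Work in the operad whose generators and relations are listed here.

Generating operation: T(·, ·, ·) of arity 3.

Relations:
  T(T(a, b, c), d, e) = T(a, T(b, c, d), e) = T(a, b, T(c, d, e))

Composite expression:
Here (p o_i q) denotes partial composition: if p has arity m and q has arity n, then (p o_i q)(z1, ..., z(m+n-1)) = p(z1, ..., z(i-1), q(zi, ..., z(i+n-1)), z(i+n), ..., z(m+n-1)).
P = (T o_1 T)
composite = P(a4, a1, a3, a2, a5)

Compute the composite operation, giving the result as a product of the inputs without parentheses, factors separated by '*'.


a4 * a1 * a3 * a2 * a5


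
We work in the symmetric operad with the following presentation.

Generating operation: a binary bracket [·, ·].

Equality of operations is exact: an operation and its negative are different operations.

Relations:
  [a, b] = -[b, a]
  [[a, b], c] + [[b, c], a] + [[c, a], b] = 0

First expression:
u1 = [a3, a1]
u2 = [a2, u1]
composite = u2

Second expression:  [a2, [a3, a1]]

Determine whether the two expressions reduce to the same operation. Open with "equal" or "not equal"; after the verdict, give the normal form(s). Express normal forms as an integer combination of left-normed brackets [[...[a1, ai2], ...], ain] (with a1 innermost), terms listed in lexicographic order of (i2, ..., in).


equal; the common form is [[a1, a3], a2]


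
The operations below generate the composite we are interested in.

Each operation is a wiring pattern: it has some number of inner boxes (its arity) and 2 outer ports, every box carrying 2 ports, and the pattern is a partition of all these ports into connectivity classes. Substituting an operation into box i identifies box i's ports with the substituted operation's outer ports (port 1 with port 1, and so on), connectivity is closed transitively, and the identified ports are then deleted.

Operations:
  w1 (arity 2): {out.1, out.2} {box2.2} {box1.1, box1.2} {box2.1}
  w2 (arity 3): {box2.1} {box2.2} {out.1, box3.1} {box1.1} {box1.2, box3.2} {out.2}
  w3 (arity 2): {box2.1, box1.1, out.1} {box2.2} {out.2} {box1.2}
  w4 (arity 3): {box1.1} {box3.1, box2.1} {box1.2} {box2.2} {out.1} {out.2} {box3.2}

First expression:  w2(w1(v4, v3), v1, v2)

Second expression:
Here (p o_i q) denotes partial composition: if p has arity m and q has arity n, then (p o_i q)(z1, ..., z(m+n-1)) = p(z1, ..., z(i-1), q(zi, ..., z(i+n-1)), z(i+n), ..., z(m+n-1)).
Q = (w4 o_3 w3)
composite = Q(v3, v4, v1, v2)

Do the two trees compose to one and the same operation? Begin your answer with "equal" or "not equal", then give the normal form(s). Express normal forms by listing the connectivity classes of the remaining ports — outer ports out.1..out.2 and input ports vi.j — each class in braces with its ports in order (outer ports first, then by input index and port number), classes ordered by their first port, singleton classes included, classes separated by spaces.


The first expression reduces to {out.1, v2.1} {out.2} {v1.1} {v1.2} {v2.2} {v3.1} {v3.2} {v4.1, v4.2}
The second expression reduces to {out.1} {out.2} {v1.1, v2.1, v4.1} {v1.2} {v2.2} {v3.1} {v3.2} {v4.2}
The normal forms differ: not equal.

not equal; the first gives {out.1, v2.1} {out.2} {v1.1} {v1.2} {v2.2} {v3.1} {v3.2} {v4.1, v4.2} and the second {out.1} {out.2} {v1.1, v2.1, v4.1} {v1.2} {v2.2} {v3.1} {v3.2} {v4.2}


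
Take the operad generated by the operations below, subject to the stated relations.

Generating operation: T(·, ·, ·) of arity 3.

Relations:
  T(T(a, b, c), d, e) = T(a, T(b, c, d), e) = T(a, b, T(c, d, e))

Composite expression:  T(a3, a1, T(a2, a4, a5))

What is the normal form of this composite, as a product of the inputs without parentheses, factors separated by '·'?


a3 · a1 · a2 · a4 · a5

Under associativity of T, the answer is the a's in reading order.
T(a2, a4, a5) linearizes to a2 · a4 · a5
T(a3, a1, T(a2, a4, a5)) linearizes to a3 · a1 · a2 · a4 · a5


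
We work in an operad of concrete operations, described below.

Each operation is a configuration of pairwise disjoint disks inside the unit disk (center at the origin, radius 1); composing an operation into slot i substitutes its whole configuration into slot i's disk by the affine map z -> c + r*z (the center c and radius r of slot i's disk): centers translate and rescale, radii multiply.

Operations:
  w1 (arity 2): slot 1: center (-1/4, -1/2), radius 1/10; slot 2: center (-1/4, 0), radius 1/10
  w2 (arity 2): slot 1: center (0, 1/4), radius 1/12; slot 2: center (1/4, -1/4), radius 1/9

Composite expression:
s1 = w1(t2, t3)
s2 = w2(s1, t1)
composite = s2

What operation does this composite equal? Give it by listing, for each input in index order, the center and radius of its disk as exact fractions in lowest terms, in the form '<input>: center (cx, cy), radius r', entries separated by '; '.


t1: center (1/4, -1/4), radius 1/9; t2: center (-1/48, 5/24), radius 1/120; t3: center (-1/48, 1/4), radius 1/120

Each t-disk chains the slot maps above it in w2; radii multiply.
input t2: composing its 2 substitution steps yields center (-1/48, 5/24), radius 1/120
input t3: composing its 2 substitution steps yields center (-1/48, 1/4), radius 1/120
input t1: composing its 1 substitution step yields center (1/4, -1/4), radius 1/9


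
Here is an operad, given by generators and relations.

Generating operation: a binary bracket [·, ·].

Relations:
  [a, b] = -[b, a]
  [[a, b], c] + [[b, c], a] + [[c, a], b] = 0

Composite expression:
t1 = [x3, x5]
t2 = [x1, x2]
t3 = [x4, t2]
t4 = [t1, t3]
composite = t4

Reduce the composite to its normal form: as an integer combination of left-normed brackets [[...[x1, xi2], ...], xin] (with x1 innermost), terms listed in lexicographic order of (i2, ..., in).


[[[[x1, x2], x4], x3], x5] - [[[[x1, x2], x4], x5], x3]


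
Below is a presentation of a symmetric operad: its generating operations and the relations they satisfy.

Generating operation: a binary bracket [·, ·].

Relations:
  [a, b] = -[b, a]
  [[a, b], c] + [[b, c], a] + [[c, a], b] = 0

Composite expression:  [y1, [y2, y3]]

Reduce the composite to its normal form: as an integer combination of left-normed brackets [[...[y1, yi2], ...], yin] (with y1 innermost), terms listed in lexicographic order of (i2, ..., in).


[[y1, y2], y3] - [[y1, y3], y2]

In the tensor algebra, words opening y1 carry the y1-anchored form.
Composite bracket: [y1, [y2, y3]]
The bracket unfolds into 4 signed words via [a, b] = ab - ba (2^2 = 4).
Only words starting with y1 matter:
  y1y2y3 appears with sign +1, giving the term +[[y1, y2], y3]
  y1y3y2 appears with sign -1, giving the term -[[y1, y3], y2]


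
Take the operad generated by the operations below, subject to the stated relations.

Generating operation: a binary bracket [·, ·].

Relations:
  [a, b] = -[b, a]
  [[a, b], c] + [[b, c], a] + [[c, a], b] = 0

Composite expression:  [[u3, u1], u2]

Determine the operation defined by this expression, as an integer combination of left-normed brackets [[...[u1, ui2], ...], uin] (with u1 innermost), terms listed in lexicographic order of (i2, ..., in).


-[[u1, u3], u2]


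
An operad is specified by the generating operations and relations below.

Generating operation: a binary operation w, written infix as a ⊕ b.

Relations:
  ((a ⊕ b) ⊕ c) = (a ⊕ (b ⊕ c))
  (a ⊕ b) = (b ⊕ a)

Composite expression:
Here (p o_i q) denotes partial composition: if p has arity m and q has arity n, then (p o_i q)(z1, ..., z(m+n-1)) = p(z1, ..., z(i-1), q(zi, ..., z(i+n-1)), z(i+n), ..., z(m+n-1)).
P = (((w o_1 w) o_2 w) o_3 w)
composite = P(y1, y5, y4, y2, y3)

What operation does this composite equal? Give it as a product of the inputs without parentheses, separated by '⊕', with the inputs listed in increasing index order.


y1 ⊕ y2 ⊕ y3 ⊕ y4 ⊕ y5

Reordering under w is free, so list the y-inputs canonically.
(y4 ⊕ y2) flattens to y4 ⊕ y2
(y5 ⊕ (y4 ⊕ y2)) flattens to y5 ⊕ y4 ⊕ y2
(y1 ⊕ (y5 ⊕ (y4 ⊕ y2))) flattens to y1 ⊕ y5 ⊕ y4 ⊕ y2
((y1 ⊕ (y5 ⊕ (y4 ⊕ y2))) ⊕ y3) flattens to y1 ⊕ y5 ⊕ y4 ⊕ y2 ⊕ y3
putting the inputs in ascending order: y1 ⊕ y2 ⊕ y3 ⊕ y4 ⊕ y5


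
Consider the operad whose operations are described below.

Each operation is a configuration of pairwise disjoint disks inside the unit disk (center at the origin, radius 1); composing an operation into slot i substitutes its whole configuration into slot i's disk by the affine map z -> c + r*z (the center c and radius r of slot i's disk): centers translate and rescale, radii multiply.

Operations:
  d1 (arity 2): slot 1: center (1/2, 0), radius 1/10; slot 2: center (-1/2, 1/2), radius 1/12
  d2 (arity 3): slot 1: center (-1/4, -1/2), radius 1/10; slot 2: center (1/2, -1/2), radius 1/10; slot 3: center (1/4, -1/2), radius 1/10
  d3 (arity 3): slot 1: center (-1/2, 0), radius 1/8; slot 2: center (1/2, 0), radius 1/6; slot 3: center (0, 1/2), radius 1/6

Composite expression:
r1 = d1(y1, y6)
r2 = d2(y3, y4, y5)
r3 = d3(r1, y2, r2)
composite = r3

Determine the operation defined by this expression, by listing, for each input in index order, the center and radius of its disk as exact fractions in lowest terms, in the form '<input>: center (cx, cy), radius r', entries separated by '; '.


y1: center (-7/16, 0), radius 1/80; y2: center (1/2, 0), radius 1/6; y3: center (-1/24, 5/12), radius 1/60; y4: center (1/12, 5/12), radius 1/60; y5: center (1/24, 5/12), radius 1/60; y6: center (-9/16, 1/16), radius 1/96

Each y-disk chains the slot maps above it in d3; radii multiply.
for y1, the 2-step affine chain lands on center (-7/16, 0), radius 1/80
for y6, the 2-step affine chain lands on center (-9/16, 1/16), radius 1/96
for y2, the 1-step affine chain lands on center (1/2, 0), radius 1/6
for y3, the 2-step affine chain lands on center (-1/24, 5/12), radius 1/60
for y4, the 2-step affine chain lands on center (1/12, 5/12), radius 1/60
for y5, the 2-step affine chain lands on center (1/24, 5/12), radius 1/60


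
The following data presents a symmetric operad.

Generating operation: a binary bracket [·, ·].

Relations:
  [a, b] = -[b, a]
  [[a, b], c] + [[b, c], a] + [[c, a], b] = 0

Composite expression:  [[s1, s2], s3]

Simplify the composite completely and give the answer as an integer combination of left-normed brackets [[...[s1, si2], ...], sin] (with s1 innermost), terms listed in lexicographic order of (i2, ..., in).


In the tensor algebra, words opening s1 carry the s1-anchored form.
Composite bracket: [[s1, s2], s3]
Full expansion: 4 signed words from ab - ba (2^2 = 4).
Collect the words opening with s1:
  word s1s2s3 has sign +1, contributing +[[s1, s2], s3]

[[s1, s2], s3]


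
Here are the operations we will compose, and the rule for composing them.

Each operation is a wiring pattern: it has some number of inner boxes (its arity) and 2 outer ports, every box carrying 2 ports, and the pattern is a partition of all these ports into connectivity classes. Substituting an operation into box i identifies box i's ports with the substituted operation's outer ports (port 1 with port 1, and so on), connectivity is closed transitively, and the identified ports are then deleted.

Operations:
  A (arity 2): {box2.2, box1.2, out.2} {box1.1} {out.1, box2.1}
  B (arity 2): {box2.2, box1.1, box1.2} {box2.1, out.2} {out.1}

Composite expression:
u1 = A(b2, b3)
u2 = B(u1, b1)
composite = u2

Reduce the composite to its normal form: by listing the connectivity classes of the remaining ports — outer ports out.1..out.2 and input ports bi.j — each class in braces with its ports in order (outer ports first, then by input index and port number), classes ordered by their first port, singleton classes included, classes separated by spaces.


{out.1} {out.2, b1.1} {b1.2, b2.2, b3.1, b3.2} {b2.1}

After gluing at B, chains via deleted ports link the b-ports.
A over (b2, b3) gives {out.1, b3.1} {out.2, b2.2, b3.2} {b2.1}, out.j being that stage's outer ports
B over (b2, b3, b1) gives {out.1} {out.2, b1.1} {b1.2, b2.2, b3.1, b3.2} {b2.1}, out.j being that stage's outer ports


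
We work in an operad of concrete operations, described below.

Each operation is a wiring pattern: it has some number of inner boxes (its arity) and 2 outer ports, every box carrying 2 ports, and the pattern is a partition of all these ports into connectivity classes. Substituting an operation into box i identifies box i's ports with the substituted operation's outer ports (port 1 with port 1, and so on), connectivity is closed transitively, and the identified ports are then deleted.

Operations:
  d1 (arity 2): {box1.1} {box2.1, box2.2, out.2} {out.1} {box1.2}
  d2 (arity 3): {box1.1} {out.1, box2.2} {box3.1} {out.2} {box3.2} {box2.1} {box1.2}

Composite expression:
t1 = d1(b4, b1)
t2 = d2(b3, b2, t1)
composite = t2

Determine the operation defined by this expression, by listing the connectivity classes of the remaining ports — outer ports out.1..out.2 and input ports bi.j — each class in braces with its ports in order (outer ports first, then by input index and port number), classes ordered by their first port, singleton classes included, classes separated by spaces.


Connectivity passes through glued d2-boundaries; trace each wire chain.
after d1, the pattern on (b4, b1) reads {out.1} {out.2, b1.1, b1.2} {b4.1} {b4.2} (out.j = its outer ports)
after d2, the pattern on (b3, b2, b4, b1) reads {out.1, b2.2} {out.2} {b1.1, b1.2} {b2.1} {b3.1} {b3.2} {b4.1} {b4.2} (out.j = its outer ports)

{out.1, b2.2} {out.2} {b1.1, b1.2} {b2.1} {b3.1} {b3.2} {b4.1} {b4.2}


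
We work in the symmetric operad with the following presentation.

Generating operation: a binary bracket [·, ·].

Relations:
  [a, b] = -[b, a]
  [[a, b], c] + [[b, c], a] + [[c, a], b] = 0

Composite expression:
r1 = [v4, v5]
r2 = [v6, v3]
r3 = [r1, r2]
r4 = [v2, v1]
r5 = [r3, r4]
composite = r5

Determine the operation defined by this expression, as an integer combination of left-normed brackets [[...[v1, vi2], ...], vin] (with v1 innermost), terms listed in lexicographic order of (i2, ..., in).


[[[[[v1, v2], v3], v6], v4], v5] - [[[[[v1, v2], v3], v6], v5], v4] - [[[[[v1, v2], v4], v5], v3], v6] + [[[[[v1, v2], v4], v5], v6], v3] + [[[[[v1, v2], v5], v4], v3], v6] - [[[[[v1, v2], v5], v4], v6], v3] - [[[[[v1, v2], v6], v3], v4], v5] + [[[[[v1, v2], v6], v3], v5], v4]

Skip Jacobi rewriting: expand, keep v1-initial words, read off terms.
Composite bracket: [[[v4, v5], [v6, v3]], [v2, v1]]
Full expansion: 32 signed words from ab - ba (2^5 = 32).
Coefficients come from the v1-initial words:
  the word v1v2v3v6v4v5 carries sign +1 and contributes +[[[[[v1, v2], v3], v6], v4], v5]
  the word v1v2v3v6v5v4 carries sign -1 and contributes -[[[[[v1, v2], v3], v6], v5], v4]
  the word v1v2v4v5v3v6 carries sign -1 and contributes -[[[[[v1, v2], v4], v5], v3], v6]
  the word v1v2v4v5v6v3 carries sign +1 and contributes +[[[[[v1, v2], v4], v5], v6], v3]
  the word v1v2v5v4v3v6 carries sign +1 and contributes +[[[[[v1, v2], v5], v4], v3], v6]
  the word v1v2v5v4v6v3 carries sign -1 and contributes -[[[[[v1, v2], v5], v4], v6], v3]
  the word v1v2v6v3v4v5 carries sign -1 and contributes -[[[[[v1, v2], v6], v3], v4], v5]
  the word v1v2v6v3v5v4 carries sign +1 and contributes +[[[[[v1, v2], v6], v3], v5], v4]


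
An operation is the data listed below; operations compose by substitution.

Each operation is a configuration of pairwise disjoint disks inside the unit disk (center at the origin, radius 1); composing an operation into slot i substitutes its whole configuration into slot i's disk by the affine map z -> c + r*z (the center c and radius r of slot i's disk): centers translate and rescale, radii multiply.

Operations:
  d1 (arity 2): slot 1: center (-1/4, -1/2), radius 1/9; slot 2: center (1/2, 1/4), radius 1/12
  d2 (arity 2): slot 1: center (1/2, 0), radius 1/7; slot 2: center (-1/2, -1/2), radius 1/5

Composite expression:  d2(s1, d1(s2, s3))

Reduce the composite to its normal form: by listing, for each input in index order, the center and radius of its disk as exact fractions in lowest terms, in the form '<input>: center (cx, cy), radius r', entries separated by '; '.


s1: center (1/2, 0), radius 1/7; s2: center (-11/20, -3/5), radius 1/45; s3: center (-2/5, -9/20), radius 1/60

Affine substitution under d2: radii multiply and s-centers shift.
input s1: composing its 1 substitution step yields center (1/2, 0), radius 1/7
input s2: composing its 2 substitution steps yields center (-11/20, -3/5), radius 1/45
input s3: composing its 2 substitution steps yields center (-2/5, -9/20), radius 1/60


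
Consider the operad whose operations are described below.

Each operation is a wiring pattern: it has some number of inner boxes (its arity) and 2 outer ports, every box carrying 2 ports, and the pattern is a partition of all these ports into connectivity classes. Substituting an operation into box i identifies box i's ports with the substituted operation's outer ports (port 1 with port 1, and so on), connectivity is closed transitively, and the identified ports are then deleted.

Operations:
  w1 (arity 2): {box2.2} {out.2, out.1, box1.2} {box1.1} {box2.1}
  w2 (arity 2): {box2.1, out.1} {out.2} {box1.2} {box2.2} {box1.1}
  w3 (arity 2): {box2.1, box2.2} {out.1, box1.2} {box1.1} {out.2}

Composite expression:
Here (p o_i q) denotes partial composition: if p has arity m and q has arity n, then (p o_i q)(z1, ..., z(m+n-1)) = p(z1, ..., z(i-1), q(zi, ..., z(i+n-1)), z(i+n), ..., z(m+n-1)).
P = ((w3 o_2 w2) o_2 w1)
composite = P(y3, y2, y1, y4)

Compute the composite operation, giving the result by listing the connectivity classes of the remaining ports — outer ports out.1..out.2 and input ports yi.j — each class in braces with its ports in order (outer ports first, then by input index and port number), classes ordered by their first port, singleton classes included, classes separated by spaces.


{out.1, y3.2} {out.2} {y1.1} {y1.2} {y2.1} {y2.2} {y3.1} {y4.1} {y4.2}

Reachability decides: close wires over w3-identified ports.
the subtree at w1 composes to {out.1, out.2, y2.2} {y1.1} {y1.2} {y2.1} on (y2, y1); out.j = own outer ports
the subtree at w2 composes to {out.1, y4.1} {out.2} {y1.1} {y1.2} {y2.1} {y2.2} {y4.2} on (y2, y1, y4); out.j = own outer ports
the subtree at w3 composes to {out.1, y3.2} {out.2} {y1.1} {y1.2} {y2.1} {y2.2} {y3.1} {y4.1} {y4.2} on (y3, y2, y1, y4); out.j = own outer ports


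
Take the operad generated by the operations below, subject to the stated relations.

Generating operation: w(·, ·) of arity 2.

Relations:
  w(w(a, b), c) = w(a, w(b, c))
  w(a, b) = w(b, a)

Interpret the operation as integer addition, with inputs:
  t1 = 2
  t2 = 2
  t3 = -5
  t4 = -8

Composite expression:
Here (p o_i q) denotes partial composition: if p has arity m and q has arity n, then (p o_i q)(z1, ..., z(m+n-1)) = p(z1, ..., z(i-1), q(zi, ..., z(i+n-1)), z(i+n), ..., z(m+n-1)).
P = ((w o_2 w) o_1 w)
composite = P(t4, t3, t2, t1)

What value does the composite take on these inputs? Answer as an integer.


-9


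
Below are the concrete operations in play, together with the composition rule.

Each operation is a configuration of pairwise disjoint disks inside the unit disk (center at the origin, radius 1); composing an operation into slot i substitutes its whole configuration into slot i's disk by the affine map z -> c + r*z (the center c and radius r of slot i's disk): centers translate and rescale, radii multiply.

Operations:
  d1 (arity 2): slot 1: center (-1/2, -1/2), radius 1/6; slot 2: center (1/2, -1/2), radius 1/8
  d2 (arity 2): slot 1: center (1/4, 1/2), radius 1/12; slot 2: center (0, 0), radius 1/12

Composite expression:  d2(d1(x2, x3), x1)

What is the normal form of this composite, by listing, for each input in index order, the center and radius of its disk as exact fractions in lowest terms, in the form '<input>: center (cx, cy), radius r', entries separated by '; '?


Follow each x-input down from d2: c' goes to c + r*c', radius to r*r'.
x2: after 2 affine steps, its disk has center (5/24, 11/24), radius 1/72
x3: after 2 affine steps, its disk has center (7/24, 11/24), radius 1/96
x1: after 1 affine step, its disk has center (0, 0), radius 1/12

x1: center (0, 0), radius 1/12; x2: center (5/24, 11/24), radius 1/72; x3: center (7/24, 11/24), radius 1/96


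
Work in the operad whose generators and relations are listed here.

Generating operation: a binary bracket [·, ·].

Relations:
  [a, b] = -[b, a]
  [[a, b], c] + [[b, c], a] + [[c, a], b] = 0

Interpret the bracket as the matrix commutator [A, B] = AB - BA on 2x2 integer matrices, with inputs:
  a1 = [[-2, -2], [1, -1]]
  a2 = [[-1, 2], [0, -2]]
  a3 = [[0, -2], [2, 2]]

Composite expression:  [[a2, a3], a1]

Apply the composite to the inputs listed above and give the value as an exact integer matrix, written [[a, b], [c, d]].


[[-2, -14], [-6, 2]]

[a2, a3] = [[4, 2], [-2, -4]]
[[a2, a3], a1] = [[-2, -14], [-6, 2]]


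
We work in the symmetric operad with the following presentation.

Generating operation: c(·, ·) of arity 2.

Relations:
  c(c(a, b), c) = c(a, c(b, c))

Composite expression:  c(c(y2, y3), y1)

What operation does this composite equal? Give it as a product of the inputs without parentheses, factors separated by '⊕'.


Every regrouping of c is equal, so read the y-inputs in written order.
c(y2, y3) linearizes to y2 ⊕ y3
c(c(y2, y3), y1) linearizes to y2 ⊕ y3 ⊕ y1

y2 ⊕ y3 ⊕ y1


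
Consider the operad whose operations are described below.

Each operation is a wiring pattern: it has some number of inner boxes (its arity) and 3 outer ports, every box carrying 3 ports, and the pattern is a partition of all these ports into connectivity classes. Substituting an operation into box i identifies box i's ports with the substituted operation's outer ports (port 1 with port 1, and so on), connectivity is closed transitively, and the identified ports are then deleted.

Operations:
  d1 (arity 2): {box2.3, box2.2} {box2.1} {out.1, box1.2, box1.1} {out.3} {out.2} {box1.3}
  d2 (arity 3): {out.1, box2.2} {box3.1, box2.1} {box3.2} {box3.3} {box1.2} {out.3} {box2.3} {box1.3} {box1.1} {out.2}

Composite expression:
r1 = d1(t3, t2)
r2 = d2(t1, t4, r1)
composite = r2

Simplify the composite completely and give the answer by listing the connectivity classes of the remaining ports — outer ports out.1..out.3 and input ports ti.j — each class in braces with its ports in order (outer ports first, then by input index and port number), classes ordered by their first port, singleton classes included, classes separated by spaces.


{out.1, t4.2} {out.2} {out.3} {t1.1} {t1.2} {t1.3} {t2.1} {t2.2, t2.3} {t3.1, t3.2, t4.1} {t3.3} {t4.3}


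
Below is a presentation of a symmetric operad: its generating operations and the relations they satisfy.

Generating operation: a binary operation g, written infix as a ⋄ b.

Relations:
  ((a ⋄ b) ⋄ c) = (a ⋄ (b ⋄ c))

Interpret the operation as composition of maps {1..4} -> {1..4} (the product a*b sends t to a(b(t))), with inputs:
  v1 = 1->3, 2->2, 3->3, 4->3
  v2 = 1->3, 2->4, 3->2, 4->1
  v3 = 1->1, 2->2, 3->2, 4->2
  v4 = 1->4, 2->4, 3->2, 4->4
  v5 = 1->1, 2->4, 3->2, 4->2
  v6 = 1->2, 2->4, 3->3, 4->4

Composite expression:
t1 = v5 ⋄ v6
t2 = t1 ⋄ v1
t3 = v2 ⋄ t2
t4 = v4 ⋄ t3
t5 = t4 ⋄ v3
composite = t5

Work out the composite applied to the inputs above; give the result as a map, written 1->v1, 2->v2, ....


1->4, 2->4, 3->4, 4->4

(v5 ⋄ v6) = 1->4, 2->2, 3->2, 4->2
((v5 ⋄ v6) ⋄ v1) = 1->2, 2->2, 3->2, 4->2
(v2 ⋄ ((v5 ⋄ v6) ⋄ v1)) = 1->4, 2->4, 3->4, 4->4
(v4 ⋄ (v2 ⋄ ((v5 ⋄ v6) ⋄ v1))) = 1->4, 2->4, 3->4, 4->4
((v4 ⋄ (v2 ⋄ ((v5 ⋄ v6) ⋄ v1))) ⋄ v3) = 1->4, 2->4, 3->4, 4->4


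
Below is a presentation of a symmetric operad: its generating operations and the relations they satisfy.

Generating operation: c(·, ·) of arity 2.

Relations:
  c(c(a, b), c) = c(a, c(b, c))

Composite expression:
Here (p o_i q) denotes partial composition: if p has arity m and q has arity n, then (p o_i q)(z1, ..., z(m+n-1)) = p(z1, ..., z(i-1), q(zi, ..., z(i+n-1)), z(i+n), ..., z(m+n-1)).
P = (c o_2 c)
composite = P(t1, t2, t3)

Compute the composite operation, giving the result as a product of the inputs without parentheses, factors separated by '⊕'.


t1 ⊕ t2 ⊕ t3

Associativity of c dissolves the nesting; only the t-input order survives.
c(t2, t3) flattens to t2 ⊕ t3
c(t1, c(t2, t3)) flattens to t1 ⊕ t2 ⊕ t3


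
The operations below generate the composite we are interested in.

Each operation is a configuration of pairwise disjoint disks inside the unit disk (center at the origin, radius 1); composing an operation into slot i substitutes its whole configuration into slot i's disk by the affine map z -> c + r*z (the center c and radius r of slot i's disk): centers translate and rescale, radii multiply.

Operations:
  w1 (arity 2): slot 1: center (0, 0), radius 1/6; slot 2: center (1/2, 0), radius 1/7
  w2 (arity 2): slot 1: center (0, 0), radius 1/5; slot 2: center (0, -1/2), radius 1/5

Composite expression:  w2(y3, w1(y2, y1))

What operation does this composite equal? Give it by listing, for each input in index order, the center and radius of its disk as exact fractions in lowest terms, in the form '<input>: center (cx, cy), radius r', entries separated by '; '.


y1: center (1/10, -1/2), radius 1/35; y2: center (0, -1/2), radius 1/30; y3: center (0, 0), radius 1/5

Only the slot chain above each y matters under w2; compose those maps.
y3 passes through 1 substitution, ending at center (0, 0), radius 1/5
y2 passes through 2 substitutions, ending at center (0, -1/2), radius 1/30
y1 passes through 2 substitutions, ending at center (1/10, -1/2), radius 1/35


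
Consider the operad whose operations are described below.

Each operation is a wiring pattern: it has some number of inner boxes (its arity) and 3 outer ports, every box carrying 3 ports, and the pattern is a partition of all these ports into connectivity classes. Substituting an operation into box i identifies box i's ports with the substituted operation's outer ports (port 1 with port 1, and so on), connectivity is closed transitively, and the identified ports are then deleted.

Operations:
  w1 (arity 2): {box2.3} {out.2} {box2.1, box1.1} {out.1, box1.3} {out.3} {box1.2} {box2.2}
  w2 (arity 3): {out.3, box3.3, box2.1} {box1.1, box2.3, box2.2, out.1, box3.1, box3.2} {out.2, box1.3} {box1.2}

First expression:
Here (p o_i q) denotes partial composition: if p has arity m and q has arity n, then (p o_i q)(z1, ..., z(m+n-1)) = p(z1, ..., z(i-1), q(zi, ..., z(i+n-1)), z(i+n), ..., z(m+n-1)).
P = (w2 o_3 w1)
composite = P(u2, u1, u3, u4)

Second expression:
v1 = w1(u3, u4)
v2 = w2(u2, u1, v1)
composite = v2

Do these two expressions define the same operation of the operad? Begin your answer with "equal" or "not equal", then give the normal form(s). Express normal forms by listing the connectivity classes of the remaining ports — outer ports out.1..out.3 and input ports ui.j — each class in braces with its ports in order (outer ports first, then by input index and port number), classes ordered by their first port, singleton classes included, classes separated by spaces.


equal; both compose to {out.1, u1.2, u1.3, u2.1, u3.3} {out.2, u2.3} {out.3, u1.1} {u2.2} {u3.1, u4.1} {u3.2} {u4.2} {u4.3}


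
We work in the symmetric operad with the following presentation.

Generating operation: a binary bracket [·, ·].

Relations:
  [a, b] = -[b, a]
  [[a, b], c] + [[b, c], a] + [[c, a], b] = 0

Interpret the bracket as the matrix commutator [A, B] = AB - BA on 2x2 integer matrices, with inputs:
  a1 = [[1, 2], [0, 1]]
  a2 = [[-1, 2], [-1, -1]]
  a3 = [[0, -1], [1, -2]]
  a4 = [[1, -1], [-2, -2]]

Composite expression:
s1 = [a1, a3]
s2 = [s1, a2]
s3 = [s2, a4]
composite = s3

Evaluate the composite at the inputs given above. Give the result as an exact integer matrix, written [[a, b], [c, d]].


[[-12, -32], [28, 12]]

[a1, a3] = [[2, -4], [0, -2]]
[[a1, a3], a2] = [[4, 8], [4, -4]]
[[[a1, a3], a2], a4] = [[-12, -32], [28, 12]]


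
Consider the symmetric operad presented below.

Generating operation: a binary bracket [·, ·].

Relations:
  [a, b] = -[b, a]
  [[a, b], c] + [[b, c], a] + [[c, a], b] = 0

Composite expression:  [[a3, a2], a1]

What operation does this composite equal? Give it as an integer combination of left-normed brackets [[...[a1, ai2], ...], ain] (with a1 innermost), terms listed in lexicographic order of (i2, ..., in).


[[a1, a2], a3] - [[a1, a3], a2]


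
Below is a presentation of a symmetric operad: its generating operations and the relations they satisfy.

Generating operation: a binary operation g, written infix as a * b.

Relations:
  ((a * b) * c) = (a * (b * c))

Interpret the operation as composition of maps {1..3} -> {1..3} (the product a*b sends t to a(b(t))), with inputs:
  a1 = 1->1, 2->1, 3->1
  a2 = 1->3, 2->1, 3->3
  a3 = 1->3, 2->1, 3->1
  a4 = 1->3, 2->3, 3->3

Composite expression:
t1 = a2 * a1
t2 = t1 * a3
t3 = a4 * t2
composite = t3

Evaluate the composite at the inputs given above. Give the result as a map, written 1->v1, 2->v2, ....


1->3, 2->3, 3->3

(a2 * a1) = 1->3, 2->3, 3->3
((a2 * a1) * a3) = 1->3, 2->3, 3->3
(a4 * ((a2 * a1) * a3)) = 1->3, 2->3, 3->3


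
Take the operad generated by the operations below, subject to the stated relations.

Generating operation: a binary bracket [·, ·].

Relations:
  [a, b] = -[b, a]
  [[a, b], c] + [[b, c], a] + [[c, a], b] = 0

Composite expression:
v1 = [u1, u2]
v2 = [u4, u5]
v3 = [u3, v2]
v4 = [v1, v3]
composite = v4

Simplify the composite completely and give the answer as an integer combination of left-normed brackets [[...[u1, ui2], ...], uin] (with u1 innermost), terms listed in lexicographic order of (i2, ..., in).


[[[[u1, u2], u3], u4], u5] - [[[[u1, u2], u3], u5], u4] - [[[[u1, u2], u4], u5], u3] + [[[[u1, u2], u5], u4], u3]

Skip Jacobi rewriting: expand, keep u1-initial words, read off terms.
Composite bracket: [[u1, u2], [u3, [u4, u5]]]
Applying ab - ba throughout gives 16 signed words (2^4 = 16).
Coefficients come from the u1-initial words:
  word u1u2u3u4u5 has sign +1, contributing +[[[[u1, u2], u3], u4], u5]
  word u1u2u3u5u4 has sign -1, contributing -[[[[u1, u2], u3], u5], u4]
  word u1u2u4u5u3 has sign -1, contributing -[[[[u1, u2], u4], u5], u3]
  word u1u2u5u4u3 has sign +1, contributing +[[[[u1, u2], u5], u4], u3]


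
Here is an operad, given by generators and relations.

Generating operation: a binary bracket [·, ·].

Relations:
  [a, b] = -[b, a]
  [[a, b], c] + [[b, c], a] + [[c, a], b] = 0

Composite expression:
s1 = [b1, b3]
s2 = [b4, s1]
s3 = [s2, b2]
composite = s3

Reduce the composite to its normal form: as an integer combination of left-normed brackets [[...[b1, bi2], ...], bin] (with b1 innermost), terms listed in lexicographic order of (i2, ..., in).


Antisymmetry and Jacobi reduce to b1-anchored left-normed brackets.
Composite bracket: [[b4, [b1, b3]], b2]
Each bracket splits as ab - ba, giving 8 signed words (2^3 = 8).
Collect the words opening with b1:
  b1b3b4b2 appears with sign -1, giving the term -[[[b1, b3], b4], b2]

-[[[b1, b3], b4], b2]
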